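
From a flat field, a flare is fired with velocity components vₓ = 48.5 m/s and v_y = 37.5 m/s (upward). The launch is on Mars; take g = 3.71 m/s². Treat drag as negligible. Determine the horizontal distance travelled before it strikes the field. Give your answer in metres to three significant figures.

Flight time T = 2 v_y0 / g = 20.22 s.
Horizontal distance R = vₓ T = 48.50 × 20.22 = 980.5 m.

980 m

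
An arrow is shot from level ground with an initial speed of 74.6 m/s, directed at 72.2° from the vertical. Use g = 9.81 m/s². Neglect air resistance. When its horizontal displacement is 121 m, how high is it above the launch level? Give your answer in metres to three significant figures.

vₓ = 74.60 sin 72.2° = 71.03 m/s; v_y0 = 74.60 cos 72.2° = 22.80 m/s.
x = vₓ t ⇒ t = 121/71.03 = 1.704 s.
Height: y = v_y0 t − ½ g t² = 22.80 × 1.704 − 4.905 × 1.704² = 38.85 − 14.23 = 24.61 m.

24.6 m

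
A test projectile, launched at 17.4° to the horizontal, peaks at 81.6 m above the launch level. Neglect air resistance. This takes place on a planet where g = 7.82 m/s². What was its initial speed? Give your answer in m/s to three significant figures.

119 m/s

At the peak v_y = 0, so v_y0 = √(2gH) = √(2 × 7.82 × 81.6) = 35.72 m/s.
v_y0 = v₀ sin θ ⇒ v₀ = 35.72 / sin 17.4° = 119.5 m/s.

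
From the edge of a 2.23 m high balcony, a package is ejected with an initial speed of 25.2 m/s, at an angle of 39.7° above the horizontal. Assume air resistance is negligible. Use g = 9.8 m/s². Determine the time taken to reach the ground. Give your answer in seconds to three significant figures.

3.42 s

Horizontal component vₓ = 25.20 cos 39.7° = 19.39 m/s; vertical v_y0 = 25.20 sin 39.7° = 16.10 m/s.
With up positive and y = 0 at the ground: y(t) = 2.23 + (16.10) t − 4.900 t². Setting y = 0 and taking the positive root: t = [16.10 + √(16.10² + 2·9.80·2.23)] / 9.80 = (16.10 + 17.40) / 9.80 = 3.418 s.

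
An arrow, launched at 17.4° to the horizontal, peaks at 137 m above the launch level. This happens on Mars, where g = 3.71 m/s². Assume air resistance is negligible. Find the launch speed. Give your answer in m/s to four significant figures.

At the peak v_y = 0, so v_y0 = √(2gH) = √(2 × 3.71 × 137) = 31.88 m/s.
v_y0 = v₀ sin θ ⇒ v₀ = 31.88 / sin 17.4° = 106.6 m/s.

106.6 m/s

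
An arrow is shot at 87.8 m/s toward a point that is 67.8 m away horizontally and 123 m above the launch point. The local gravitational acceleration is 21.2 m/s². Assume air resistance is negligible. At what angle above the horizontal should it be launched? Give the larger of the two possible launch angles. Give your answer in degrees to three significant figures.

Trajectory: y = x tanθ − g x² (1 + tan²θ)/(2v₀²). With x = 67.8, y = 123, v₀ = 87.8, g = 21.2:
6.321 tan²θ − 67.8 tanθ + (129.3) = 0.
tanθ = [67.8 ± √(67.8² − 4 × 6.321 × (129.3))] / (2 × 6.321) = (67.8 ± 36.43) / 12.64, giving tanθ = 2.481 or 8.245.
θ = 68.05° or 83.08°; the larger is 83.08°.

83.1°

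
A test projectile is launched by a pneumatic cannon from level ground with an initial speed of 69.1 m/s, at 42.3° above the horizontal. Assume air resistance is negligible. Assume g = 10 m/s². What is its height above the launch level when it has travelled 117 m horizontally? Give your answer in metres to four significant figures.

Components: vₓ = 69.10 cos 42.3° = 51.11 m/s, v_y0 = 69.10 sin 42.3° = 46.51 m/s.
Time to reach x = 117 m: t = x/vₓ = 117/51.11 = 2.289 s.
Height: y = v_y0 t − ½ g t² = 46.51 × 2.289 − 5.000 × 2.289² = 106.5 − 26.20 = 80.26 m.

80.26 m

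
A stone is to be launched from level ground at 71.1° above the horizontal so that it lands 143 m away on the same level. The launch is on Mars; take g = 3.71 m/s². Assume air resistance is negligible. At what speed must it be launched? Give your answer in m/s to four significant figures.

From R = (v₀² / g) sin 2θ: v₀ = √(gR / sin 2θ).
v₀ = √(3.71 × 143 / sin 142.2°) = √(530.5 / 0.6129) = √865.60 = 29.42 m/s.

29.42 m/s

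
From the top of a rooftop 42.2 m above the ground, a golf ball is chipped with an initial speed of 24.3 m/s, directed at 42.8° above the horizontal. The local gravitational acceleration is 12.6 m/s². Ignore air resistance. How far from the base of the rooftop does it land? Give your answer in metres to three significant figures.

vₓ = 24.30 cos 42.8° = 17.83 m/s; v_y0 = 24.30 sin 42.8° = 16.51 m/s.
With up positive and y = 0 at the ground: y(t) = 42.2 + (16.51) t − 6.300 t². Setting y = 0 and taking the positive root: t = [16.51 + √(16.51² + 2·12.6·42.2)] / 12.6 = (16.51 + 36.55) / 12.6 = 4.211 s.
Horizontal distance: R = vₓ t = 17.83 × 4.211 = 75.09 m.

75.1 m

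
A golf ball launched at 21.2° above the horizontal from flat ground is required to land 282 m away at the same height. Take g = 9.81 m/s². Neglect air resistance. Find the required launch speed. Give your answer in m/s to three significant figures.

64.1 m/s

On level ground R = v₀² sin 2θ / g ⇒ v₀ = √(gR / sin 2θ).
v₀ = √(9.81 × 282 / sin 42.40°) = √(2766 / 0.6743) = √4102.6 = 64.05 m/s.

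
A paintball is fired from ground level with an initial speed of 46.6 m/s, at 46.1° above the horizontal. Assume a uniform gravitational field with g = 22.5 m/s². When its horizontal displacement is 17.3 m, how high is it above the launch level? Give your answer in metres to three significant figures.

Horizontal component vₓ = 46.60 cos 46.1° = 32.31 m/s; vertical v_y0 = 46.60 sin 46.1° = 33.58 m/s.
At x = 17.3 m, t = x/vₓ = 17.3/32.31 = 0.5354 s.
Height: y = v_y0 t − ½ g t² = 33.58 × 0.5354 − 11.25 × 0.5354² = 17.98 − 3.225 = 14.75 m.

14.8 m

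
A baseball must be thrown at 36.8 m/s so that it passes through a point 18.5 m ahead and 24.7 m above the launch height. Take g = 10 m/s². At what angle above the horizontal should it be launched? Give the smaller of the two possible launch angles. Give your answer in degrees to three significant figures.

57.5°

Trajectory: y = x tanθ − g x² (1 + tan²θ)/(2v₀²). With x = 18.5, y = 24.7, v₀ = 36.8, g = 10.0:
1.264 tan²θ − 18.5 tanθ + (25.96) = 0.
tanθ = [18.5 ± √(18.5² − 4 × 1.264 × (25.96))] / (2 × 1.264) = (18.5 ± 14.53) / 2.527, giving tanθ = 1.572 or 13.07.
θ = 57.54° or 85.62°; the smaller is 57.54°.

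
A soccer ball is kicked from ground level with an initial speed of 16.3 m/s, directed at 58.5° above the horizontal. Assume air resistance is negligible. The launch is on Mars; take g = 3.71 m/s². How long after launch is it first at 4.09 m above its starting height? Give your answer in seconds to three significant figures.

0.307 s

Horizontal component vₓ = 16.30 cos 58.5° = 8.517 m/s; vertical v_y0 = 16.30 sin 58.5° = 13.90 m/s.
Set y = v_y0 t − ½ g t² = 4.09: 1.855 t² − 13.90 t + 4.09 = 0.
Quadratic formula: t = (13.90 ± √162.81) / 3.71 = (13.90 ± 12.76) / 3.71 → t = 0.3069 s or 7.185 s.
The first (ascending) time is 0.3069 s.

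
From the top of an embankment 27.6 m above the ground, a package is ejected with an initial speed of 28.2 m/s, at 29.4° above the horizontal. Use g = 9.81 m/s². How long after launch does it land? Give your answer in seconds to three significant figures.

4.17 s

Components: vₓ = 28.20 cos 29.4° = 24.57 m/s, v_y0 = 28.20 sin 29.4° = 13.84 m/s.
With up positive and y = 0 at the ground: y(t) = 27.6 + (13.84) t − 4.905 t². Setting y = 0 and taking the positive root: t = [13.84 + √(13.84² + 2·9.81·27.6)] / 9.81 = (13.84 + 27.08) / 9.81 = 4.171 s.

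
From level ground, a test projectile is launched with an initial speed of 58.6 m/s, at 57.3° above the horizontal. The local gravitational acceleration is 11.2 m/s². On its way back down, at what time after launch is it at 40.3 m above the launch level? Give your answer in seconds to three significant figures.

7.89 s

vₓ = 58.60 cos 57.3° = 31.66 m/s; v_y0 = 58.60 sin 57.3° = 49.31 m/s.
Require v_y0 t − ½ g t² = 40.3, i.e. 5.600 t² − 49.31 t + 40.3 = 0.
t = [49.31 ± √(49.31² − 2·11.2·40.3)] / 11.2 = (49.31 ± 39.10) / 11.2, so t = 0.9116 s or t = 7.894 s.
The descending-branch root is 7.894 s.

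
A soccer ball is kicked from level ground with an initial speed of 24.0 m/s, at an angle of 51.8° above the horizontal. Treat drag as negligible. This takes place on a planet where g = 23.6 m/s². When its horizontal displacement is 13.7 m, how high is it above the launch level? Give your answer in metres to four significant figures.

7.355 m

Resolve: vₓ = 24.00 cos 51.8° = 14.84 m/s and v_y0 = 24.00 sin 51.8° = 18.86 m/s.
Time to reach x = 13.7 m: t = x/vₓ = 13.7/14.84 = 0.9231 s.
Height: y = v_y0 t − ½ g t² = 18.86 × 0.9231 − 11.80 × 0.9231² = 17.41 − 10.05 = 7.355 m.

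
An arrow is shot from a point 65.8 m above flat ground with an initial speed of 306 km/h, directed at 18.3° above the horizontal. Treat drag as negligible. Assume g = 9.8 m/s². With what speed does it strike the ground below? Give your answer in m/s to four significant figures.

92.28 m/s

Convert: 306 km/h = 306/3.6 = 85.00 m/s.
Resolve: vₓ = 85.00 cos 18.3° = 80.70 m/s and v_y0 = 85.00 sin 18.3° = 26.69 m/s.
With up positive and y = 0 at the ground: y(t) = 65.8 + (26.69) t − 4.900 t². Setting y = 0 and taking the positive root: t = [26.69 + √(26.69² + 2·9.80·65.8)] / 9.80 = (26.69 + 44.74) / 9.80 = 7.289 s.
Vertical velocity at impact: v_y = v_y0 − g t = 26.69 − 9.80 × 7.289 = −44.74 m/s.
Speed: |v| = √(vₓ² + v_y²) = √(80.70² + 44.74²) = 92.28 m/s.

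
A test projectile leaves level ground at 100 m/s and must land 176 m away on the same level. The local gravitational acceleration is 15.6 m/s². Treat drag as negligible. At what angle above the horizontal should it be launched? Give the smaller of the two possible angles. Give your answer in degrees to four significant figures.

7.968°

Level-ground range R = v₀² sin(2θ)/g ⇒ sin(2θ) = gR/v₀² = 15.6 × 176 / 100² = 0.2746.
2θ = 15.94° or 180° − 15.94° = 164.1°, so θ = 7.968° or 82.03°.
The smaller angle is 7.968°.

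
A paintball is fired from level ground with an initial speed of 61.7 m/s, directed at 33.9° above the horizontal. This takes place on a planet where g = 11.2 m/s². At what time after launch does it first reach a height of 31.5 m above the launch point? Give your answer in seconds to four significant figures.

Horizontal component vₓ = 61.70 cos 33.9° = 51.21 m/s; vertical v_y0 = 61.70 sin 33.9° = 34.41 m/s.
Height y(t) = 34.41 t − 5.600 t² = 31.5 gives 5.600 t² − 34.41 t + 31.5 = 0.
t = [34.41 ± √(34.41² − 2·11.2·31.5)] / 11.2 = (34.41 ± 21.88) / 11.2, so t = 1.119 s or t = 5.026 s.
The first (ascending) time is 1.119 s.

1.119 s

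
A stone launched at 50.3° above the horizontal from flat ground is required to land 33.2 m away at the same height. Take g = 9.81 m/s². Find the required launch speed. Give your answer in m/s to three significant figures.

18.2 m/s

On level ground R = v₀² sin 2θ / g ⇒ v₀ = √(gR / sin 2θ).
v₀ = √(9.81 × 33.2 / sin 100.6°) = √(325.7 / 0.9829) = √331.35 = 18.20 m/s.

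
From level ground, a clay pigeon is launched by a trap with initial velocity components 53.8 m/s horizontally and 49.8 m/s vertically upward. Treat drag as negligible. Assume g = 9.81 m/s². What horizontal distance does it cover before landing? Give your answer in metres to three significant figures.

546 m

Flight time T = 2 v_y0 / g = 10.15 s.
Horizontal distance R = vₓ T = 53.80 × 10.15 = 546.2 m.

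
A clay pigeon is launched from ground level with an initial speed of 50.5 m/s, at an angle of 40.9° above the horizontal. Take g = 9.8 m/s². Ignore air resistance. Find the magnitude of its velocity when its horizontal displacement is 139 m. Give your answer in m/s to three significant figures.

Horizontal component vₓ = 50.50 cos 40.9° = 38.17 m/s; vertical v_y0 = 50.50 sin 40.9° = 33.06 m/s.
x = vₓ t ⇒ t = 139/38.17 = 3.642 s.
Vertical velocity there: v_y = v_y0 − g t = 33.06 − 9.80 × 3.642 = −2.623 m/s.
Speed: √(vₓ² + v_y²) = √(38.17² + 2.623²) = 38.26 m/s.

38.3 m/s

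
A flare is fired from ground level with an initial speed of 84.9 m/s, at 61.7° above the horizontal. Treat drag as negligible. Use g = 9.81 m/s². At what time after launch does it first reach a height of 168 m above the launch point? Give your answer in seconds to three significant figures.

2.74 s

Components: vₓ = 84.90 cos 61.7° = 40.25 m/s, v_y0 = 84.90 sin 61.7° = 74.75 m/s.
Height y(t) = 74.75 t − 4.905 t² = 168 gives 4.905 t² − 74.75 t + 168 = 0.
Quadratic formula: t = (74.75 ± √2291.8) / 9.81 = (74.75 ± 47.87) / 9.81 → t = 2.740 s or 12.50 s.
The first (ascending) time is 2.740 s.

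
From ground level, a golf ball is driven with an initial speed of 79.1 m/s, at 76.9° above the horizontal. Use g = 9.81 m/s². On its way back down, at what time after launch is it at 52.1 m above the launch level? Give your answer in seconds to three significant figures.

Horizontal component vₓ = 79.10 cos 76.9° = 17.93 m/s; vertical v_y0 = 79.10 sin 76.9° = 77.04 m/s.
Height y(t) = 77.04 t − 4.905 t² = 52.1 gives 4.905 t² − 77.04 t + 52.1 = 0.
Quadratic formula: t = (77.04 ± √4913.2) / 9.81 = (77.04 ± 70.09) / 9.81 → t = 0.7082 s or 15.00 s.
The descending-branch root is 15.00 s.

15.0 s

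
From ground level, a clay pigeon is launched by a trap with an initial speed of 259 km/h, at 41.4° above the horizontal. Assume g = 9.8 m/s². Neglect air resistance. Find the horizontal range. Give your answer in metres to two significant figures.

Convert: 259 km/h = 259/3.6 = 71.94 m/s.
vₓ = 71.94 cos 41.4° = 53.97 m/s; v_y0 = 71.94 sin 41.4° = 47.58 m/s.
Flight time T = 2 v_y0 / g = 9.710 s.
Range: R = vₓ T = 53.97 × 9.710 = 524.0 m.

520 m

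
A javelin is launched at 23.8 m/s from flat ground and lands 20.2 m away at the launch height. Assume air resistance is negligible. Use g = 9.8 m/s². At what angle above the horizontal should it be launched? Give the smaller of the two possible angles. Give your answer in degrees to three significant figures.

Level-ground range R = v₀² sin(2θ)/g ⇒ sin(2θ) = gR/v₀² = 9.80 × 20.2 / 23.8² = 0.3495.
2θ = 20.46° or 180° − 20.46° = 159.5°, so θ = 10.23° or 79.77°.
The smaller angle is 10.23°.

10.2°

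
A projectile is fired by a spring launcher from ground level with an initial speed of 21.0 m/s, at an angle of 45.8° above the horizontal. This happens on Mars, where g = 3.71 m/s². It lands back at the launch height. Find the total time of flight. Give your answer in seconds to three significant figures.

8.12 s

vₓ = 21.00 cos 45.8° = 14.64 m/s; v_y0 = 21.00 sin 45.8° = 15.06 m/s.
Landing at launch height ⇒ T = 2 v_y0 / g = 2 × 15.06 / 3.71 = 8.116 s.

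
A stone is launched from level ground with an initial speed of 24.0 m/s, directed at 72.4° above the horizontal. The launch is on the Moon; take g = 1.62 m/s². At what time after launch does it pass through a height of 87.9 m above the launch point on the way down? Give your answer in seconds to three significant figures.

23.7 s

Components: vₓ = 24.00 cos 72.4° = 7.257 m/s, v_y0 = 24.00 sin 72.4° = 22.88 m/s.
Height y(t) = 22.88 t − 0.8100 t² = 87.9 gives 0.8100 t² − 22.88 t + 87.9 = 0.
t = [22.88 ± √(22.88² − 2·1.62·87.9)] / 1.62 = (22.88 ± 15.44) / 1.62, so t = 4.588 s or t = 23.66 s.
The descending-branch root is 23.66 s.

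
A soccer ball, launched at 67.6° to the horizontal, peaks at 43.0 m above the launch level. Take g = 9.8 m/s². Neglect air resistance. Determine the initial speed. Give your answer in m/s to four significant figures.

At the peak v_y = 0, so v_y0 = √(2gH) = √(2 × 9.80 × 43.0) = 29.03 m/s.
v_y0 = v₀ sin θ ⇒ v₀ = 29.03 / sin 67.6° = 31.40 m/s.

31.40 m/s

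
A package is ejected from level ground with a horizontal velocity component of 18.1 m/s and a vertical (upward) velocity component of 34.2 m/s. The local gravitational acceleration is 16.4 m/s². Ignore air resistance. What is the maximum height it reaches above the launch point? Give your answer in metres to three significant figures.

At the apex v_y = 0, so H = v_y0²/(2g) = 34.20²/32.80 = 35.66 m.

35.7 m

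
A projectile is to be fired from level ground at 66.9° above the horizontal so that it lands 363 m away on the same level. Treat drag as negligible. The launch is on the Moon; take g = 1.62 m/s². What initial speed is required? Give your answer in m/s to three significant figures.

On level ground R = v₀² sin 2θ / g ⇒ v₀ = √(gR / sin 2θ).
v₀ = √(1.62 × 363 / sin 133.8°) = √(588.1 / 0.7218) = √814.76 = 28.54 m/s.

28.5 m/s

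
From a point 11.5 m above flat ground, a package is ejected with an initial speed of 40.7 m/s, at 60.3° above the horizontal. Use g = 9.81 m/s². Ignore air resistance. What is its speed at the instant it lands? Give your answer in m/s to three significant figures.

Components: vₓ = 40.70 cos 60.3° = 20.17 m/s, v_y0 = 40.70 sin 60.3° = 35.35 m/s.
Vertical motion (up positive, ground at y = 0): 4.905 t² − (35.35) t − 11.5 = 0, so t = (35.35 + √(35.35² + 2·9.81·11.5)) / 9.81 = (35.35 + 38.41) / 9.81 = 7.519 s.
Vertical velocity at impact: v_y = v_y0 − g t = 35.35 − 9.81 × 7.519 = −38.41 m/s.
Speed: |v| = √(vₓ² + v_y²) = √(20.17² + 38.41²) = 43.38 m/s.

43.4 m/s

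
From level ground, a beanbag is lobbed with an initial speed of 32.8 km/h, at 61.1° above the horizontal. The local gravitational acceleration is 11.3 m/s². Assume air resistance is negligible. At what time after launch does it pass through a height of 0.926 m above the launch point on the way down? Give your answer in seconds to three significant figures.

Convert: 32.8 km/h = 32.8/3.6 = 9.111 m/s.
vₓ = 9.111 cos 61.1° = 4.403 m/s; v_y0 = 9.111 sin 61.1° = 7.976 m/s.
Require v_y0 t − ½ g t² = 0.926, i.e. 5.650 t² − 7.976 t + 0.926 = 0.
Quadratic formula: t = (7.976 ± √42.696) / 11.3 = (7.976 ± 6.534) / 11.3 → t = 0.1276 s or 1.284 s.
The descending-branch root is 1.284 s.

1.28 s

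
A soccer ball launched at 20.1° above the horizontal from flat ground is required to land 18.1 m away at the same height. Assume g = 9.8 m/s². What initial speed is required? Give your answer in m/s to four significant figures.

Level-ground range: R = v₀² sin(2θ)/g, so v₀ = √(gR / sin 2θ).
v₀ = √(9.80 × 18.1 / sin 40.20°) = √(177.4 / 0.6455) = √274.81 = 16.58 m/s.

16.58 m/s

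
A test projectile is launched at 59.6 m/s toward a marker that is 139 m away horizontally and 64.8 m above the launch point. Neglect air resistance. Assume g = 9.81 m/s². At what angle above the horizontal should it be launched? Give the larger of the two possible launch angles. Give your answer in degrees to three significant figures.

77.3°

Trajectory: y = x tanθ − g x² (1 + tan²θ)/(2v₀²). With x = 139, y = 64.8, v₀ = 59.6, g = 9.81:
26.68 tan²θ − 139 tanθ + (91.48) = 0.
tanθ = [139 ± √(139² − 4 × 26.68 × (91.48))] / (2 × 26.68) = (139 ± 97.77) / 53.36, giving tanθ = 0.7727 or 4.437.
θ = 37.69° or 77.30°; the larger is 77.30°.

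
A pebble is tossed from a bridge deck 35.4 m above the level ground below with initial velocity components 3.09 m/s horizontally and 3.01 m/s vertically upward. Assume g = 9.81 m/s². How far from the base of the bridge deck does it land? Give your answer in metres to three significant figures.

Vertical motion (up positive, ground at y = 0): 4.905 t² − (3.010) t − 35.4 = 0, so t = (3.010 + √(3.010² + 2·9.81·35.4)) / 9.81 = (3.010 + 26.53) / 9.81 = 3.011 s.
Horizontal distance: R = vₓ t = 3.090 × 3.011 = 9.303 m.

9.30 m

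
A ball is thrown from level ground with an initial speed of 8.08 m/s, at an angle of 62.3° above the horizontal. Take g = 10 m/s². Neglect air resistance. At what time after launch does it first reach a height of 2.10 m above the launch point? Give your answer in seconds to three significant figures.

vₓ = 8.080 cos 62.3° = 3.756 m/s; v_y0 = 8.080 sin 62.3° = 7.154 m/s.
Require v_y0 t − ½ g t² = 2.10, i.e. 5.000 t² − 7.154 t + 2.10 = 0.
t = [7.154 ± √(7.154² − 2·10.0·2.10)] / 10.0 = (7.154 ± 3.030) / 10.0, so t = 0.4124 s or t = 1.018 s.
The first (ascending) time is 0.4124 s.

0.412 s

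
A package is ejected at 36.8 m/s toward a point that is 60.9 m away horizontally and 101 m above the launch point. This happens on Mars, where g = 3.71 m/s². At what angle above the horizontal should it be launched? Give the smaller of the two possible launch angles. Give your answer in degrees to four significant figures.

Trajectory: y = x tanθ − g x² (1 + tan²θ)/(2v₀²). With x = 60.9, y = 101, v₀ = 36.8, g = 3.71:
5.080 tan²θ − 60.9 tanθ + (106.1) = 0.
tanθ = [60.9 ± √(60.9² − 4 × 5.080 × (106.1))] / (2 × 5.080) = (60.9 ± 39.41) / 10.16, giving tanθ = 2.115 or 9.873.
θ = 64.70° or 84.22°; the smaller is 64.70°.

64.70°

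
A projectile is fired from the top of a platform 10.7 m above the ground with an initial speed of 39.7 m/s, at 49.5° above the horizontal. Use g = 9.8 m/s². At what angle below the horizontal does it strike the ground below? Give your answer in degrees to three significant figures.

52.4°

Components: vₓ = 39.70 cos 49.5° = 25.78 m/s, v_y0 = 39.70 sin 49.5° = 30.19 m/s.
With up positive and y = 0 at the ground: y(t) = 10.7 + (30.19) t − 4.900 t². Setting y = 0 and taking the positive root: t = [30.19 + √(30.19² + 2·9.80·10.7)] / 9.80 = (30.19 + 33.48) / 9.80 = 6.497 s.
At impact: v_y = v_y0 − g t = −33.48 m/s; vₓ = 25.78 m/s.
Angle below horizontal: arctan(|v_y|/vₓ) = arctan(33.48/25.78) = 52.40°.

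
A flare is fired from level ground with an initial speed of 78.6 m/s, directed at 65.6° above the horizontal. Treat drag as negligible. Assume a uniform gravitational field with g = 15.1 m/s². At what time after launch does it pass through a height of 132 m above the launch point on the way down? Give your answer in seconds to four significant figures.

Resolve: vₓ = 78.60 cos 65.6° = 32.47 m/s and v_y0 = 78.60 sin 65.6° = 71.58 m/s.
Height y(t) = 71.58 t − 7.550 t² = 132 gives 7.550 t² − 71.58 t + 132 = 0.
Quadratic formula: t = (71.58 ± √1137.3) / 15.1 = (71.58 ± 33.72) / 15.1 → t = 2.507 s or 6.974 s.
The descending-branch root is 6.974 s.

6.974 s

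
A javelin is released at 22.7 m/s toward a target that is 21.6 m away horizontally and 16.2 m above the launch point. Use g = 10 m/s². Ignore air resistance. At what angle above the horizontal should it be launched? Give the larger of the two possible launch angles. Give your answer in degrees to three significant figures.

Trajectory: y = x tanθ − g x² (1 + tan²θ)/(2v₀²). With x = 21.6, y = 16.2, v₀ = 22.7, g = 10.0:
4.527 tan²θ − 21.6 tanθ + (20.73) = 0.
tanθ = [21.6 ± √(21.6² − 4 × 4.527 × (20.73))] / (2 × 4.527) = (21.6 ± 9.551) / 9.054, giving tanθ = 1.331 or 3.440.
θ = 53.08° or 73.79°; the larger is 73.79°.

73.8°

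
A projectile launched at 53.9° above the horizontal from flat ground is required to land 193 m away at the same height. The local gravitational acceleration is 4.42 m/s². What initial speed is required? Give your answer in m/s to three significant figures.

29.9 m/s

From R = (v₀² / g) sin 2θ: v₀ = √(gR / sin 2θ).
v₀ = √(4.42 × 193 / sin 107.8°) = √(853.1 / 0.9521) = √895.95 = 29.93 m/s.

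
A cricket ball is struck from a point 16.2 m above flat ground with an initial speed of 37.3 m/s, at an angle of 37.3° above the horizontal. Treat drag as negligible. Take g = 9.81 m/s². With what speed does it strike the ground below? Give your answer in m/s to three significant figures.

41.3 m/s

vₓ = 37.30 cos 37.3° = 29.67 m/s; v_y0 = 37.30 sin 37.3° = 22.60 m/s.
With up positive and y = 0 at the ground: y(t) = 16.2 + (22.60) t − 4.905 t². Setting y = 0 and taking the positive root: t = [22.60 + √(22.60² + 2·9.81·16.2)] / 9.81 = (22.60 + 28.79) / 9.81 = 5.239 s.
Vertical velocity at impact: v_y = v_y0 − g t = 22.60 − 9.81 × 5.239 = −28.79 m/s.
Speed: |v| = √(vₓ² + v_y²) = √(29.67² + 28.79²) = 41.34 m/s.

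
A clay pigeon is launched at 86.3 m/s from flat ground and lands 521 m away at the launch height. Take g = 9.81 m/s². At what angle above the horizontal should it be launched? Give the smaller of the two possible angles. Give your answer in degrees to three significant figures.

R = v₀² sin 2θ / g gives sin 2θ = gR/v₀² = 9.81·521/86.3² = 0.6863.
2θ = 43.33° or 180° − 43.33° = 136.7°, so θ = 21.67° or 68.33°.
The smaller angle is 21.67°.

21.7°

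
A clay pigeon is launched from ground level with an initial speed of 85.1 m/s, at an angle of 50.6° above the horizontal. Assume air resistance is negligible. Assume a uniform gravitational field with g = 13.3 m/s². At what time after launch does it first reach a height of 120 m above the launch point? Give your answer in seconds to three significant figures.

Resolve: vₓ = 85.10 cos 50.6° = 54.02 m/s and v_y0 = 85.10 sin 50.6° = 65.76 m/s.
Set y = v_y0 t − ½ g t² = 120: 6.650 t² − 65.76 t + 120 = 0.
Quadratic formula: t = (65.76 ± √1132.3) / 13.3 = (65.76 ± 33.65) / 13.3 → t = 2.414 s or 7.474 s.
The first (ascending) time is 2.414 s.

2.41 s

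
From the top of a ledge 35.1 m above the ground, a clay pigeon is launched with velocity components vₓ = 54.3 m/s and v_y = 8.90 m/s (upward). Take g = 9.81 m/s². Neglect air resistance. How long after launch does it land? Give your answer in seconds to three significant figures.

3.73 s

With up positive and y = 0 at the ground: y(t) = 35.1 + (8.900) t − 4.905 t². Setting y = 0 and taking the positive root: t = [8.900 + √(8.900² + 2·9.81·35.1)] / 9.81 = (8.900 + 27.71) / 9.81 = 3.732 s.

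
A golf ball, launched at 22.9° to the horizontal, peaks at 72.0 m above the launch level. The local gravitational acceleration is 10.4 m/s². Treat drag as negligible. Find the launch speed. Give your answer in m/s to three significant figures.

At the peak v_y = 0, so v_y0 = √(2gH) = √(2 × 10.4 × 72.0) = 38.70 m/s.
v_y0 = v₀ sin θ ⇒ v₀ = 38.70 / sin 22.9° = 99.45 m/s.

99.5 m/s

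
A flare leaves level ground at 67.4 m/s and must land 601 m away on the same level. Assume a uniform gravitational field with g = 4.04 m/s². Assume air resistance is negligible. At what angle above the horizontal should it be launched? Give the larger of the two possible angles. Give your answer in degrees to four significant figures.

From R = (v₀²/g) sin 2θ: sin 2θ = 4.04 × 601 / 4542.8 = 0.5345.
2θ = 32.31° or 180° − 32.31° = 147.7°, so θ = 16.15° or 73.85°.
The larger angle is 73.85°.

73.85°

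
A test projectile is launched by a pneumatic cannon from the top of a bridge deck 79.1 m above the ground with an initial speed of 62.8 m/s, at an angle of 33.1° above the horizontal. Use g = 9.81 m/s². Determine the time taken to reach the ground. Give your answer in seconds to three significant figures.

vₓ = 62.80 cos 33.1° = 52.61 m/s; v_y0 = 62.80 sin 33.1° = 34.30 m/s.
With up positive and y = 0 at the ground: y(t) = 79.1 + (34.30) t − 4.905 t². Setting y = 0 and taking the positive root: t = [34.30 + √(34.30² + 2·9.81·79.1)] / 9.81 = (34.30 + 52.23) / 9.81 = 8.820 s.

8.82 s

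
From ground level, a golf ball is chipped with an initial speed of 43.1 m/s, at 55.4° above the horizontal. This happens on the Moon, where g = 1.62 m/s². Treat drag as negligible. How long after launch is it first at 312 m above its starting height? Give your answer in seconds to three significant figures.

12.2 s

Components: vₓ = 43.10 cos 55.4° = 24.47 m/s, v_y0 = 43.10 sin 55.4° = 35.48 m/s.
Height y(t) = 35.48 t − 0.8100 t² = 312 gives 0.8100 t² − 35.48 t + 312 = 0.
Quadratic formula: t = (35.48 ± √247.75) / 1.62 = (35.48 ± 15.74) / 1.62 → t = 12.18 s or 31.62 s.
The first (ascending) time is 12.18 s.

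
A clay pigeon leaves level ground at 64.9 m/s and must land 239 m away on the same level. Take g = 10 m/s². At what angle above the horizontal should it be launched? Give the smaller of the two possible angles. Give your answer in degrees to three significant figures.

R = v₀² sin 2θ / g gives sin 2θ = gR/v₀² = 10.0·239/64.9² = 0.5674.
2θ = 34.57° or 180° − 34.57° = 145.4°, so θ = 17.29° or 72.71°.
The smaller angle is 17.29°.

17.3°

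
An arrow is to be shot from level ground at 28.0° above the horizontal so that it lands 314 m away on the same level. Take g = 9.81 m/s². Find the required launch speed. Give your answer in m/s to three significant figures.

Level-ground range: R = v₀² sin(2θ)/g, so v₀ = √(gR / sin 2θ).
v₀ = √(9.81 × 314 / sin 56.00°) = √(3080 / 0.8290) = √3715.6 = 60.96 m/s.

61.0 m/s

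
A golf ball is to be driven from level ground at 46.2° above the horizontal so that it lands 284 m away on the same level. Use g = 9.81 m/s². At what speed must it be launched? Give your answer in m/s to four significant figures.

52.81 m/s

Level-ground range: R = v₀² sin(2θ)/g, so v₀ = √(gR / sin 2θ).
v₀ = √(9.81 × 284 / sin 92.40°) = √(2786 / 0.9991) = √2788.5 = 52.81 m/s.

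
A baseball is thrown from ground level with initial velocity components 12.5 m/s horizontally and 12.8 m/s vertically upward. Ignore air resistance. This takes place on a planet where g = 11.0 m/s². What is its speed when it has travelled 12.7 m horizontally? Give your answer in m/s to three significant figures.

12.6 m/s

At x = 12.7 m, t = x/vₓ = 12.7/12.50 = 1.016 s.
Vertical velocity there: v_y = v_y0 − g t = 12.80 − 11.0 × 1.016 = 1.624 m/s.
Speed: √(vₓ² + v_y²) = √(12.50² + 1.624²) = 12.61 m/s.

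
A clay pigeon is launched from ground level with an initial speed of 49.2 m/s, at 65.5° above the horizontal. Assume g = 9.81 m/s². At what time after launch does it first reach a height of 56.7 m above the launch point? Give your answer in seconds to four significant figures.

vₓ = 49.20 cos 65.5° = 20.40 m/s; v_y0 = 49.20 sin 65.5° = 44.77 m/s.
Set y = v_y0 t − ½ g t² = 56.7: 4.905 t² − 44.77 t + 56.7 = 0.
t = [44.77 ± √(44.77² − 2·9.81·56.7)] / 9.81 = (44.77 ± 29.86) / 9.81, so t = 1.519 s or t = 7.608 s.
The first (ascending) time is 1.519 s.

1.519 s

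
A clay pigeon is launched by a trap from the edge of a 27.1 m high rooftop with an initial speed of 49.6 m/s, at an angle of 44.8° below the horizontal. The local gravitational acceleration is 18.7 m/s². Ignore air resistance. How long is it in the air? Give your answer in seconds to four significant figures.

Horizontal component vₓ = 49.60 cos 44.8° = 35.19 m/s; vertical v_y0 = −34.95 m/s (downward).
With up positive and y = 0 at the ground: y(t) = 27.1 + (−34.95) t − 9.350 t². Setting y = 0 and taking the positive root: t = [−34.95 + √(34.95² + 2·18.7·27.1)] / 18.7 = (−34.95 + 47.28) / 18.7 = 0.6592 s.

0.6592 s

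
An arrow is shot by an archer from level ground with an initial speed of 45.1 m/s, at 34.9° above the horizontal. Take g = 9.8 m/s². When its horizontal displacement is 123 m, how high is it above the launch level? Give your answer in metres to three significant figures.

Horizontal component vₓ = 45.10 cos 34.9° = 36.99 m/s; vertical v_y0 = 45.10 sin 34.9° = 25.80 m/s.
x = vₓ t ⇒ t = 123/36.99 = 3.325 s.
Height: y = v_y0 t − ½ g t² = 25.80 × 3.325 − 4.900 × 3.325² = 85.81 − 54.18 = 31.62 m.

31.6 m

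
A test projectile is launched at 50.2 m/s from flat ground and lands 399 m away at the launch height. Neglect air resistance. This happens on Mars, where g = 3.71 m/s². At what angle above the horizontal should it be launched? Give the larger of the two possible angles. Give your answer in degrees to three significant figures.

72.0°

R = v₀² sin 2θ / g gives sin 2θ = gR/v₀² = 3.71·399/50.2² = 0.5874.
2θ = 35.97° or 180° − 35.97° = 144.0°, so θ = 17.99° or 72.01°.
The larger angle is 72.01°.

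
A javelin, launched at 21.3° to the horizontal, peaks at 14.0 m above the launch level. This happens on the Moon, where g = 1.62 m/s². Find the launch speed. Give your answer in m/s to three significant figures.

18.5 m/s

At the peak v_y = 0, so v_y0 = √(2gH) = √(2 × 1.62 × 14.0) = 6.735 m/s.
v_y0 = v₀ sin θ ⇒ v₀ = 6.735 / sin 21.3° = 18.54 m/s.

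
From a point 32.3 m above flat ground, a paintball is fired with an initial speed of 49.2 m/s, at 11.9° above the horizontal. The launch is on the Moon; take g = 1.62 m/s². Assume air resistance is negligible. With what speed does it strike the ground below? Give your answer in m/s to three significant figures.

50.3 m/s

Components: vₓ = 49.20 cos 11.9° = 48.14 m/s, v_y0 = 49.20 sin 11.9° = 10.15 m/s.
With up positive and y = 0 at the ground: y(t) = 32.3 + (10.15) t − 0.8100 t². Setting y = 0 and taking the positive root: t = [10.15 + √(10.15² + 2·1.62·32.3)] / 1.62 = (10.15 + 14.41) / 1.62 = 15.16 s.
Vertical velocity at impact: v_y = v_y0 − g t = 10.15 − 1.62 × 15.16 = −14.41 m/s.
Speed: |v| = √(vₓ² + v_y²) = √(48.14² + 14.41²) = 50.25 m/s.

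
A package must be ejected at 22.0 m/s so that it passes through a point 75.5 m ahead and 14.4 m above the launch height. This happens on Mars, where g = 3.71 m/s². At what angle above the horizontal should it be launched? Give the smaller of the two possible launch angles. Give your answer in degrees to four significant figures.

29.95°

Trajectory: y = x tanθ − g x² (1 + tan²θ)/(2v₀²). With x = 75.5, y = 14.4, v₀ = 22.0, g = 3.71:
21.85 tan²θ − 75.5 tanθ + (36.25) = 0.
tanθ = [75.5 ± √(75.5² − 4 × 21.85 × (36.25))] / (2 × 21.85) = (75.5 ± 50.33) / 43.69, giving tanθ = 0.5761 or 2.880.
θ = 29.95° or 70.85°; the smaller is 29.95°.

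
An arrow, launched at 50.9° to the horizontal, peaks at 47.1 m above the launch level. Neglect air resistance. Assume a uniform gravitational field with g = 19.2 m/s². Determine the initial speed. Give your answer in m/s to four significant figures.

54.80 m/s

At the peak v_y = 0, so v_y0 = √(2gH) = √(2 × 19.2 × 47.1) = 42.53 m/s.
v_y0 = v₀ sin θ ⇒ v₀ = 42.53 / sin 50.9° = 54.80 m/s.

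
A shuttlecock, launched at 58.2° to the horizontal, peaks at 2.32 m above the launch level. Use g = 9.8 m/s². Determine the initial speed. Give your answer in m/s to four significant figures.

At the peak v_y = 0, so v_y0 = √(2gH) = √(2 × 9.80 × 2.32) = 6.743 m/s.
v_y0 = v₀ sin θ ⇒ v₀ = 6.743 / sin 58.2° = 7.934 m/s.

7.934 m/s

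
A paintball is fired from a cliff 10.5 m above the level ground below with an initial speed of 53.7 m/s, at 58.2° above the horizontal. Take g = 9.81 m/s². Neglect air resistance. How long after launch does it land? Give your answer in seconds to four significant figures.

Components: vₓ = 53.70 cos 58.2° = 28.30 m/s, v_y0 = 53.70 sin 58.2° = 45.64 m/s.
The projectile lands when y = 10.5 + (45.64) t − ½·9.81·t² = 0. Positive root: t = (45.64 + √(45.64² + 2·9.81·10.5)) / 9.81 = (45.64 + 47.84) / 9.81 = 9.529 s.

9.529 s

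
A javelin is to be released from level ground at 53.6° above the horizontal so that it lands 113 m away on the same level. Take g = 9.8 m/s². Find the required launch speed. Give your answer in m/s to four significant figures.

Level-ground range: R = v₀² sin(2θ)/g, so v₀ = √(gR / sin 2θ).
v₀ = √(9.80 × 113 / sin 107.2°) = √(1107 / 0.9553) = √1159.2 = 34.05 m/s.

34.05 m/s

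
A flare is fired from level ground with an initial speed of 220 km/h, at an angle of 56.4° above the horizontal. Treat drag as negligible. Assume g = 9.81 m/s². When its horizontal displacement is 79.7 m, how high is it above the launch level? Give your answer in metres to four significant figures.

Convert: 220 km/h = 220/3.6 = 61.11 m/s.
Horizontal component vₓ = 61.11 cos 56.4° = 33.82 m/s; vertical v_y0 = 61.11 sin 56.4° = 50.90 m/s.
x = vₓ t ⇒ t = 79.7/33.82 = 2.357 s.
Height: y = v_y0 t − ½ g t² = 50.90 × 2.357 − 4.905 × 2.357² = 120.0 − 27.24 = 92.72 m.

92.72 m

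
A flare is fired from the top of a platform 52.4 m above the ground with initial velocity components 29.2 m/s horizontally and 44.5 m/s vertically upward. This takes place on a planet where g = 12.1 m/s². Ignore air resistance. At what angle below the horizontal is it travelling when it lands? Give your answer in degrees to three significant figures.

Vertical motion (up positive, ground at y = 0): 6.050 t² − (44.50) t − 52.4 = 0, so t = (44.50 + √(44.50² + 2·12.1·52.4)) / 12.1 = (44.50 + 56.99) / 12.1 = 8.388 s.
At impact: v_y = v_y0 − g t = −56.99 m/s; vₓ = 29.20 m/s.
Angle below horizontal: arctan(|v_y|/vₓ) = arctan(56.99/29.20) = 62.87°.

62.9°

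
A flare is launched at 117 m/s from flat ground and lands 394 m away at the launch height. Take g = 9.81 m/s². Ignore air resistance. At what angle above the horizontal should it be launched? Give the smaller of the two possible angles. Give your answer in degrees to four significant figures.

Level-ground range R = v₀² sin(2θ)/g ⇒ sin(2θ) = gR/v₀² = 9.81 × 394 / 117² = 0.2824.
2θ = 16.40° or 180° − 16.40° = 163.6°, so θ = 8.200° or 81.80°.
The smaller angle is 8.200°.

8.200°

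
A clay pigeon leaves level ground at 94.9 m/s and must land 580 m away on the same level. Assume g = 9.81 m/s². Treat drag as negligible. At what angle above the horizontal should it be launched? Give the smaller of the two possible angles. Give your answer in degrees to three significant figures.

Level-ground range R = v₀² sin(2θ)/g ⇒ sin(2θ) = gR/v₀² = 9.81 × 580 / 94.9² = 0.6318.
2θ = 39.18° or 180° − 39.18° = 140.8°, so θ = 19.59° or 70.41°.
The smaller angle is 19.59°.

19.6°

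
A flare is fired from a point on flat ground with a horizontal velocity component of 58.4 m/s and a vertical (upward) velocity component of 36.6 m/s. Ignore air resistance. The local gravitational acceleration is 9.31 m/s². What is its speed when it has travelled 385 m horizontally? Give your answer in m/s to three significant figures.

At x = 385 m, t = x/vₓ = 385/58.40 = 6.592 s.
Vertical velocity there: v_y = v_y0 − g t = 36.60 − 9.31 × 6.592 = −24.78 m/s.
Speed: √(vₓ² + v_y²) = √(58.40² + 24.78²) = 63.44 m/s.

63.4 m/s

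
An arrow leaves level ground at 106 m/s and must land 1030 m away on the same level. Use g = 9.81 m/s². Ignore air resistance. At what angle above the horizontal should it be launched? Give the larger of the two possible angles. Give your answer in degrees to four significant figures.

From R = (v₀²/g) sin 2θ: sin 2θ = 9.81 × 1030 / 11236 = 0.8993.
2θ = 64.06° or 180° − 64.06° = 115.9°, so θ = 32.03° or 57.97°.
The larger angle is 57.97°.

57.97°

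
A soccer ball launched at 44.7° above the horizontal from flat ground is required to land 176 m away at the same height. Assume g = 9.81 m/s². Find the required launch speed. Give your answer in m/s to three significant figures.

41.6 m/s

On level ground R = v₀² sin 2θ / g ⇒ v₀ = √(gR / sin 2θ).
v₀ = √(9.81 × 176 / sin 89.40°) = √(1727 / 0.9999) = √1726.7 = 41.55 m/s.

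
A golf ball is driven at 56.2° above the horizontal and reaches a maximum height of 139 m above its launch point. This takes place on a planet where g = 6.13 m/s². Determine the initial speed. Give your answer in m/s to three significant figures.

49.7 m/s

At the peak v_y = 0, so v_y0 = √(2gH) = √(2 × 6.13 × 139) = 41.28 m/s.
v_y0 = v₀ sin θ ⇒ v₀ = 41.28 / sin 56.2° = 49.68 m/s.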